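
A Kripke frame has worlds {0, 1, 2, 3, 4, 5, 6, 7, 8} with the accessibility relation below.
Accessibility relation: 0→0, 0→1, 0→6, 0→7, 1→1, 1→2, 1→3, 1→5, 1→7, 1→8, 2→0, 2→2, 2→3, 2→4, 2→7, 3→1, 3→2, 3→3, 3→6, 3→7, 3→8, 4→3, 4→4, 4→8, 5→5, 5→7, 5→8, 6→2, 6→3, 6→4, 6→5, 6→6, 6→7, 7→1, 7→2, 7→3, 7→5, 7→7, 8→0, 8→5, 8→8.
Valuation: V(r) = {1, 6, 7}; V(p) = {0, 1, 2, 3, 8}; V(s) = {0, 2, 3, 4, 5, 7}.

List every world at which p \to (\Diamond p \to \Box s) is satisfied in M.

2, 4, 5, 6, 7

Recall that \Box ψ holds at a world iff ψ holds at every accessible world, and \Diamond ψ holds iff ψ holds at some accessible world.
Let φ = p \to (\Diamond p \to \Box s). Evaluate φ at each world:
  0 (successors {0, 1, 6, 7}): φ is false.
  1 (successors {1, 2, 3, 5, 7, 8}): φ is false.
  2 (successors {0, 2, 3, 4, 7}): φ is true.
  3 (successors {1, 2, 3, 6, 7, 8}): φ is false.
  4 (successors {3, 4, 8}): φ is true.
  5 (successors {5, 7, 8}): φ is true.
  6 (successors {2, 3, 4, 5, 6, 7}): φ is true.
  7 (successors {1, 2, 3, 5, 7}): φ is true.
  8 (successors {0, 5, 8}): φ is false.
For instance, at 6:
  At 6: p is false, \Diamond p \to \Box s is false, so p \to (\Diamond p \to \Box s) is true.
    At 6: \Diamond p is true, \Box s is false, so \Diamond p \to \Box s is false.
      At 6: \Diamond p requires p at some successor in {2, 3, 4, 5, 6, 7}.
        p holds at 2, so \Diamond p is true at 6.
      At 6: \Box s requires s at every successor {2, 3, 4, 5, 6, 7}.
        s fails at 6, so \Box s is false at 6.
Satisfying worlds: {2, 4, 5, 6, 7}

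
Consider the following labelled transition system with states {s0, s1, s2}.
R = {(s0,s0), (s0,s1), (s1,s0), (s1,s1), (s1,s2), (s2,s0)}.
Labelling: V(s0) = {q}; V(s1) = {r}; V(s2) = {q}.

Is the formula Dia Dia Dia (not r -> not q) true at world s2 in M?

Yes

At s2: Dia Dia Dia (not r -> not q) requires Dia Dia (not r -> not q) at some successor in {s0}.
  Dia Dia (not r -> not q) holds at s0, so Dia Dia Dia (not r -> not q) is true at s2.
    At s0: Dia Dia (not r -> not q) requires Dia (not r -> not q) at some successor in {s0, s1}.
      Dia (not r -> not q) holds at s0, so Dia Dia (not r -> not q) is true at s0.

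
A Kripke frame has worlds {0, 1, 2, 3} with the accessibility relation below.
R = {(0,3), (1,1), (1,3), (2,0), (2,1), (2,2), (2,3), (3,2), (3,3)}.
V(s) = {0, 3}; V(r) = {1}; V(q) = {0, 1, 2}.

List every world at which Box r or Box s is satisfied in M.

Let φ = Box r or Box s. Evaluate φ at each world:
  0 (successors {3}): φ is true.
  1 (successors {1, 3}): φ is false.
  2 (successors {0, 1, 2, 3}): φ is false.
  3 (successors {2, 3}): φ is false.
For instance, at 2:
  At 2: Box r is false, Box s is false, so Box r or Box s is false.
    At 2: Box r requires r at every successor {0, 1, 2, 3}.
      r fails at 0, so Box r is false at 2.
    At 2: Box s requires s at every successor {0, 1, 2, 3}.
      s fails at 1, so Box s is false at 2.
Satisfying worlds: {0}

0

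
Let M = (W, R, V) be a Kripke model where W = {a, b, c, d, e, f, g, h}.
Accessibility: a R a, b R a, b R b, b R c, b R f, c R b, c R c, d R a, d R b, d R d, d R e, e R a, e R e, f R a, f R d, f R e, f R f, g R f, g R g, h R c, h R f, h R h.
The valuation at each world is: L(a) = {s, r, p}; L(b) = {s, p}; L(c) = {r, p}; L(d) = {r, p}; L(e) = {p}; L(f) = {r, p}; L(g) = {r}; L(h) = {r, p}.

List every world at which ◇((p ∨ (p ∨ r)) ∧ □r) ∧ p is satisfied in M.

a, b, d, e, f, h

Let φ = ◇((p ∨ (p ∨ r)) ∧ □r) ∧ p. Evaluate φ at each world:
  a (successors {a}): φ is true.
  b (successors {a, b, c, f}): φ is true.
  c (successors {b, c}): φ is false.
  d (successors {a, b, d, e}): φ is true.
  e (successors {a, e}): φ is true.
  f (successors {a, d, e, f}): φ is true.
  g (successors {f, g}): φ is false.
  h (successors {c, f, h}): φ is true.
For instance, at a:
  At a: ◇((p ∨ (p ∨ r)) ∧ □r) is true, p is true, so ◇((p ∨ (p ∨ r)) ∧ □r) ∧ p is true.
    At a: ◇((p ∨ (p ∨ r)) ∧ □r) requires (p ∨ (p ∨ r)) ∧ □r at some successor in {a}.
      (p ∨ (p ∨ r)) ∧ □r holds at a, so ◇((p ∨ (p ∨ r)) ∧ □r) is true at a.
Satisfying worlds: {a, b, d, e, f, h}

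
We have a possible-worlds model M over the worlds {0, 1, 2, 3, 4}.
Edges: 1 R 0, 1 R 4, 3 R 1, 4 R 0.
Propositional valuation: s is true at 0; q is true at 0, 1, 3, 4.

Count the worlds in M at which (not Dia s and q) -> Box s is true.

Recall that Box ψ holds at a world iff ψ holds at every accessible world, and Dia ψ holds iff ψ holds at some accessible world.
Let φ = (not Dia s and q) -> Box s. Evaluate φ at each world:
  0 (successors ∅): φ is true.
  1 (successors {0, 4}): φ is true.
  2 (successors ∅): φ is true.
  3 (successors {1}): φ is false.
  4 (successors {0}): φ is true.
For instance, at 4:
  At 4: not Dia s and q is false, Box s is true, so (not Dia s and q) -> Box s is true.
    At 4: not Dia s is false, q is true, so not Dia s and q is false.
      At 4: Dia s is true, so not Dia s is false.
    At 4: Box s requires s at every successor {0}.
      At 0: s is true.
    So Box s is true at 4.
Satisfying worlds: {0, 1, 2, 4}

4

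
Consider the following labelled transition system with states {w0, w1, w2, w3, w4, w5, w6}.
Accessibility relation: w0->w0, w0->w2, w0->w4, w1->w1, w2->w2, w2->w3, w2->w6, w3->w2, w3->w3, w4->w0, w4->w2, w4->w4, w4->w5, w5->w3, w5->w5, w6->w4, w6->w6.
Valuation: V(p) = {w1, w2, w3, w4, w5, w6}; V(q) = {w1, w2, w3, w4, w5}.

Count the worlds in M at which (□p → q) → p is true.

Let φ = (□p → q) → p. Evaluate φ at each world:
  w0 (successors {w0, w2, w4}): φ is false.
  w1 (successors {w1}): φ is true.
  w2 (successors {w2, w3, w6}): φ is true.
  w3 (successors {w2, w3}): φ is true.
  w4 (successors {w0, w2, w4, w5}): φ is true.
  w5 (successors {w3, w5}): φ is true.
  w6 (successors {w4, w6}): φ is true.
For instance, at w0:
  At w0: □p → q is true, p is false, so (□p → q) → p is false.
    At w0: □p is false, q is false, so □p → q is true.
      At w0: □p requires p at every successor {w0, w2, w4}.
        p fails at w0, so □p is false at w0.
Satisfying worlds: {w1, w2, w3, w4, w5, w6}

6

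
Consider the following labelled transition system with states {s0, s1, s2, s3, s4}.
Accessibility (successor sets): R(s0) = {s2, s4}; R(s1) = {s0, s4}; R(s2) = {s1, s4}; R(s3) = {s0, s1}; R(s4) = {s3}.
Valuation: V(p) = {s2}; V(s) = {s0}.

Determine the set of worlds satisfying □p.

Recall that □ψ holds at a world iff ψ holds at every accessible world, and ◇ψ holds iff ψ holds at some accessible world.
Let φ = □p. Evaluate φ at each world:
  s0 (successors {s2, s4}): φ is false.
  s1 (successors {s0, s4}): φ is false.
  s2 (successors {s1, s4}): φ is false.
  s3 (successors {s0, s1}): φ is false.
  s4 (successors {s3}): φ is false.
For instance, at s1:
  At s1: □p requires p at every successor {s0, s4}.
    p fails at s0, so □p is false at s1.
Satisfying worlds: none.

none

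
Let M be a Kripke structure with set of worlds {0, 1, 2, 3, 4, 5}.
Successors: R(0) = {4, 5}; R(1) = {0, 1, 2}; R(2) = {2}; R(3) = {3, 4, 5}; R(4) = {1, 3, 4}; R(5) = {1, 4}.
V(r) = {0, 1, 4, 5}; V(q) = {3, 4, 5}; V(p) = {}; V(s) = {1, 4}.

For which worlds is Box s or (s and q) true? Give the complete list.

4, 5

Let φ = Box s or (s and q). Evaluate φ at each world:
  0 (successors {4, 5}): φ is false.
  1 (successors {0, 1, 2}): φ is false.
  2 (successors {2}): φ is false.
  3 (successors {3, 4, 5}): φ is false.
  4 (successors {1, 3, 4}): φ is true.
  5 (successors {1, 4}): φ is true.
For instance, at 0:
  At 0: Box s is false, s and q is false, so Box s or (s and q) is false.
    At 0: Box s requires s at every successor {4, 5}.
      s fails at 5, so Box s is false at 0.
Satisfying worlds: {4, 5}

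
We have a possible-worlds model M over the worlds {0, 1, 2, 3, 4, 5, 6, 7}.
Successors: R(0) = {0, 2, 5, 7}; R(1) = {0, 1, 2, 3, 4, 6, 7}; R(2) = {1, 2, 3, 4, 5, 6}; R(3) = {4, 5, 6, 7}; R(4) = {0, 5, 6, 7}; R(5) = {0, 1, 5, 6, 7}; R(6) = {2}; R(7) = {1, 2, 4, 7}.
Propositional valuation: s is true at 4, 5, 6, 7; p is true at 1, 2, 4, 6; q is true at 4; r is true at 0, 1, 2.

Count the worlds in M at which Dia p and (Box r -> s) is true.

Recall that Box ψ holds at a world iff ψ holds at every accessible world, and Dia ψ holds iff ψ holds at some accessible world.
Let φ = Dia p and (Box r -> s). Evaluate φ at each world:
  0 (successors {0, 2, 5, 7}): φ is true.
  1 (successors {0, 1, 2, 3, 4, 6, 7}): φ is true.
  2 (successors {1, 2, 3, 4, 5, 6}): φ is true.
  3 (successors {4, 5, 6, 7}): φ is true.
  4 (successors {0, 5, 6, 7}): φ is true.
  5 (successors {0, 1, 5, 6, 7}): φ is true.
  6 (successors {2}): φ is true.
  7 (successors {1, 2, 4, 7}): φ is true.
For instance, at 5:
  At 5: Dia p is true, Box r -> s is true, so Dia p and (Box r -> s) is true.
    At 5: Dia p requires p at some successor in {0, 1, 5, 6, 7}.
      p holds at 1, so Dia p is true at 5.
    At 5: Box r is false, s is true, so Box r -> s is true.
      At 5: Box r requires r at every successor {0, 1, 5, 6, 7}.
        r fails at 5, so Box r is false at 5.
Satisfying worlds: {0, 1, 2, 3, 4, 5, 6, 7}

8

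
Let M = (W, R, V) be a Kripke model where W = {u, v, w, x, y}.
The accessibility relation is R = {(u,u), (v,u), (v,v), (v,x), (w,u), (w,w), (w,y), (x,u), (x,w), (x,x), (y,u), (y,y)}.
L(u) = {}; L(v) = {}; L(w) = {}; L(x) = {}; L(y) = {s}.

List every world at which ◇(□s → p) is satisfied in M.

Let φ = ◇(□s → p). Evaluate φ at each world:
  u (successors {u}): φ is true.
  v (successors {u, v, x}): φ is true.
  w (successors {u, w, y}): φ is true.
  x (successors {u, w, x}): φ is true.
  y (successors {u, y}): φ is true.
For instance, at y:
  At y: ◇(□s → p) requires □s → p at some successor in {u, y}.
    □s → p holds at u, so ◇(□s → p) is true at y.
      At u: □s is false, p is false, so □s → p is true.
Satisfying worlds: {u, v, w, x, y}

u, v, w, x, y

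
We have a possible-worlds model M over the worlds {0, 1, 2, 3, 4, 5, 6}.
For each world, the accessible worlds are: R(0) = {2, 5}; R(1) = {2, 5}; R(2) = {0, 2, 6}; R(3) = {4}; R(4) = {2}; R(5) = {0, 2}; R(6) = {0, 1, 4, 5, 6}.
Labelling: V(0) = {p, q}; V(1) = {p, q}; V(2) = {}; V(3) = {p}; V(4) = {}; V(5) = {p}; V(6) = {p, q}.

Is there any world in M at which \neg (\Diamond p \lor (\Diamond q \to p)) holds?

Let φ = \neg (\Diamond p \lor (\Diamond q \to p)). Evaluate φ at each world:
  0 (successors {2, 5}): φ is false.
  1 (successors {2, 5}): φ is false.
  2 (successors {0, 2, 6}): φ is false.
  3 (successors {4}): φ is false.
  4 (successors {2}): φ is false.
  5 (successors {0, 2}): φ is false.
  6 (successors {0, 1, 4, 5, 6}): φ is false.
For instance, at 0:
  At 0: \Diamond p \lor (\Diamond q \to p) is true, so \neg (\Diamond p \lor (\Diamond q \to p)) is false.
    At 0: \Diamond p is true, \Diamond q \to p is true, so \Diamond p \lor (\Diamond q \to p) is true.
      At 0: \Diamond p requires p at some successor in {2, 5}.
        p holds at 5, so \Diamond p is true at 0.
      At 0: \Diamond q is false, p is true, so \Diamond q \to p is true.

No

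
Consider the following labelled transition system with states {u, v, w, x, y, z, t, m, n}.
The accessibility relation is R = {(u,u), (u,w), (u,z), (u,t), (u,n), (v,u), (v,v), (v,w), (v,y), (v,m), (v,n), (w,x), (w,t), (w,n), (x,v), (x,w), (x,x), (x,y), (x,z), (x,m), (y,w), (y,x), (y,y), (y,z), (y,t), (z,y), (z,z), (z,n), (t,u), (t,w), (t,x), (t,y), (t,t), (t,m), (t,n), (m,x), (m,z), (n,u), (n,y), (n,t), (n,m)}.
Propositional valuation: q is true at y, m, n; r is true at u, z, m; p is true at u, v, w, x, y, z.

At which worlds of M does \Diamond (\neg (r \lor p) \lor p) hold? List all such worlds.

Recall that \Diamond ψ holds at a world iff ψ holds at some accessible world.
Let φ = \Diamond (\neg (r \lor p) \lor p). Evaluate φ at each world:
  u (successors {u, w, z, t, n}): φ is true.
  v (successors {u, v, w, y, m, n}): φ is true.
  w (successors {x, t, n}): φ is true.
  x (successors {v, w, x, y, z, m}): φ is true.
  y (successors {w, x, y, z, t}): φ is true.
  z (successors {y, z, n}): φ is true.
  t (successors {u, w, x, y, t, m, n}): φ is true.
  m (successors {x, z}): φ is true.
  n (successors {u, y, t, m}): φ is true.
For instance, at v:
  At v: \Diamond (\neg (r \lor p) \lor p) requires \neg (r \lor p) \lor p at some successor in {u, v, w, y, m, n}.
    \neg (r \lor p) \lor p holds at u, so \Diamond (\neg (r \lor p) \lor p) is true at v.
Satisfying worlds: {u, v, w, x, y, z, t, m, n}

u, v, w, x, y, z, t, m, n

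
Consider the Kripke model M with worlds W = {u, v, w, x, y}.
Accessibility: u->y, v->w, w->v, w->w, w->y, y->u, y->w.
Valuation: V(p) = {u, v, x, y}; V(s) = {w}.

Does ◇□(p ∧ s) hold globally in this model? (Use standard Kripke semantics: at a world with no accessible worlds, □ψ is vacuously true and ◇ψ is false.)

No

Let φ = ◇□(p ∧ s). Evaluate φ at each world:
  u (successors {y}): φ is false.
  v (successors {w}): φ is false.
  w (successors {v, w, y}): φ is false.
  x (successors ∅): φ is false.
  y (successors {u, w}): φ is false.
Detail at u (counterexample):
  At u: ◇□(p ∧ s) requires □(p ∧ s) at some successor in {y}.
    At y: □(p ∧ s) is false.
  So ◇□(p ∧ s) is false at u.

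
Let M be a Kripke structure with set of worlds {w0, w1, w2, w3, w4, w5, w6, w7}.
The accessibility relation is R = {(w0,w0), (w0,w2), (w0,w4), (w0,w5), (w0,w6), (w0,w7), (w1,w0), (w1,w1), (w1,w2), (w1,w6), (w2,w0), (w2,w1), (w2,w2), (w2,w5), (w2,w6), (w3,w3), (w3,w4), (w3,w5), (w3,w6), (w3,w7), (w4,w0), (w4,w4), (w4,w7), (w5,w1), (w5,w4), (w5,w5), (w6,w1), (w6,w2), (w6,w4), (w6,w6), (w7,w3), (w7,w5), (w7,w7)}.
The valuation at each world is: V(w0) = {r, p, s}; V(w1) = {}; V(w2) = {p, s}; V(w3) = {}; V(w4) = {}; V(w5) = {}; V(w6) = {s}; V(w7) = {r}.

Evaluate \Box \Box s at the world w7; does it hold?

Recall that \Box ψ holds at a world iff ψ holds at every accessible world, and \Diamond ψ holds iff ψ holds at some accessible world.
At w7: \Box \Box s requires \Box s at every successor {w3, w5, w7}.
  \Box s fails at w3, so \Box \Box s is false at w7.
    At w3: \Box s requires s at every successor {w3, w4, w5, w6, w7}.
      s fails at w3, so \Box s is false at w3.

No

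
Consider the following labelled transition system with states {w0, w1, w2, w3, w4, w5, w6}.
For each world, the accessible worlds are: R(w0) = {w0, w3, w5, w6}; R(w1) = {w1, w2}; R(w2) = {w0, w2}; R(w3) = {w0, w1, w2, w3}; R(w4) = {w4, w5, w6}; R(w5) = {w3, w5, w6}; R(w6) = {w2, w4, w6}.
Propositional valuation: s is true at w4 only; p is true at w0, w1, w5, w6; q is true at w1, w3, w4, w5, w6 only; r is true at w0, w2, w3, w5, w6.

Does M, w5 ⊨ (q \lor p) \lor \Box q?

Recall that \Box ψ holds at a world iff ψ holds at every accessible world, and \Diamond ψ holds iff ψ holds at some accessible world.
At w5: q \lor p is true, \Box q is true, so (q \lor p) \lor \Box q is true.
  At w5: \Box q requires q at every successor {w3, w5, w6}.
    At w3: q is true.
    At w5: q is true.
    At w6: q is true.
  So \Box q is true at w5.

Yes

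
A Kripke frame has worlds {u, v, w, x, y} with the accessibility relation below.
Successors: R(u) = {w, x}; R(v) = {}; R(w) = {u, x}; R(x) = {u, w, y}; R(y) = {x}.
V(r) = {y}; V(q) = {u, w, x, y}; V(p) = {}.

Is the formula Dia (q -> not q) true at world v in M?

No

Recall that Dia ψ holds at a world iff ψ holds at some accessible world.
At v: no accessible worlds, so Dia (q -> not q) is false.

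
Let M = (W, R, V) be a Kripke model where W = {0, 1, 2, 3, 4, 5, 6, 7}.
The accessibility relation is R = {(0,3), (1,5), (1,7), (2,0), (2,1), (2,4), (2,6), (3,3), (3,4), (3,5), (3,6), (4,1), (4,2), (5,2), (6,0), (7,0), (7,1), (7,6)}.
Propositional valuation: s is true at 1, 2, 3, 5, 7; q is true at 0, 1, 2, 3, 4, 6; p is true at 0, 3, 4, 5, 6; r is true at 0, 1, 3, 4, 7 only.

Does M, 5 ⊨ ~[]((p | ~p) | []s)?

At 5: []((p | ~p) | []s) is true, so ~[]((p | ~p) | []s) is false.
  At 5: []((p | ~p) | []s) requires (p | ~p) | []s at every successor {2}.
      At 2: p | ~p is true, []s is false, so (p | ~p) | []s is true.
  So []((p | ~p) | []s) is true at 5.

No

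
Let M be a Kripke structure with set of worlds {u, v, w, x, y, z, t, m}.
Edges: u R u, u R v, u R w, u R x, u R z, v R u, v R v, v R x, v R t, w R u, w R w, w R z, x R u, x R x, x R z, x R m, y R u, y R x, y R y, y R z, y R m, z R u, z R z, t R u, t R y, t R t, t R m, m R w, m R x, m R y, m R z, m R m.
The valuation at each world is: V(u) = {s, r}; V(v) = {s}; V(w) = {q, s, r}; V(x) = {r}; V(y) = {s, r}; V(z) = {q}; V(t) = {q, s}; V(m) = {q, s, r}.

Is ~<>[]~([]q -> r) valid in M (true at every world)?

Let φ = ~<>[]~([]q -> r). Evaluate φ at each world:
  u (successors {u, v, w, x, z}): φ is true.
  v (successors {u, v, x, t}): φ is true.
  w (successors {u, w, z}): φ is true.
  x (successors {u, x, z, m}): φ is true.
  y (successors {u, x, y, z, m}): φ is true.
  z (successors {u, z}): φ is true.
  t (successors {u, y, t, m}): φ is true.
  m (successors {w, x, y, z, m}): φ is true.
For instance, at w:
  At w: <>[]~([]q -> r) is false, so ~<>[]~([]q -> r) is true.
    At w: <>[]~([]q -> r) requires []~([]q -> r) at some successor in {u, w, z}.
      At u: []~([]q -> r) is false.
      At w: []~([]q -> r) is false.
      At z: []~([]q -> r) is false.
    So <>[]~([]q -> r) is false at w.

Yes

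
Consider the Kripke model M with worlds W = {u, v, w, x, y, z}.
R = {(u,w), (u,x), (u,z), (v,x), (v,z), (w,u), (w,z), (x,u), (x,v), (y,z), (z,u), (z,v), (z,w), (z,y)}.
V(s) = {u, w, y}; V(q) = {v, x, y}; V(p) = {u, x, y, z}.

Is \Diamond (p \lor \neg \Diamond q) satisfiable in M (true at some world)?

Recall that \Diamond ψ holds at a world iff ψ holds at some accessible world.
Let φ = \Diamond (p \lor \neg \Diamond q). Evaluate φ at each world:
  u (successors {w, x, z}): φ is true.
  v (successors {x, z}): φ is true.
  w (successors {u, z}): φ is true.
  x (successors {u, v}): φ is true.
  y (successors {z}): φ is true.
  z (successors {u, v, w, y}): φ is true.
Detail at u (witness):
  At u: \Diamond (p \lor \neg \Diamond q) requires p \lor \neg \Diamond q at some successor in {w, x, z}.
    p \lor \neg \Diamond q holds at w, so \Diamond (p \lor \neg \Diamond q) is true at u.
      At w: p is false, \neg \Diamond q is true, so p \lor \neg \Diamond q is true.

Yes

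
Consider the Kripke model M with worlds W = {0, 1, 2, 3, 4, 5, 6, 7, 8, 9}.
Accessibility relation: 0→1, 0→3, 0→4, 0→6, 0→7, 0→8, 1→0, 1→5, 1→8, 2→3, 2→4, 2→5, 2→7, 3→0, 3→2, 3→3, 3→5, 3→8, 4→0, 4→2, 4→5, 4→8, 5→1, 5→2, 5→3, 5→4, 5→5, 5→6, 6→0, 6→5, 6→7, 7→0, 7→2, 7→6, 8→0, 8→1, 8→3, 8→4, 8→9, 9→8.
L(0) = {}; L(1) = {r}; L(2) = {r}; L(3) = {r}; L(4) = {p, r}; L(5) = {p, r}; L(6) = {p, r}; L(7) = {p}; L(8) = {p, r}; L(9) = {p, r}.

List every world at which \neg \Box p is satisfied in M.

0, 1, 2, 3, 4, 5, 6, 7, 8

Let φ = \neg \Box p. Evaluate φ at each world:
  0 (successors {1, 3, 4, 6, 7, 8}): φ is true.
  1 (successors {0, 5, 8}): φ is true.
  2 (successors {3, 4, 5, 7}): φ is true.
  3 (successors {0, 2, 3, 5, 8}): φ is true.
  4 (successors {0, 2, 5, 8}): φ is true.
  5 (successors {1, 2, 3, 4, 5, 6}): φ is true.
  6 (successors {0, 5, 7}): φ is true.
  7 (successors {0, 2, 6}): φ is true.
  8 (successors {0, 1, 3, 4, 9}): φ is true.
  9 (successors {8}): φ is false.
For instance, at 9:
  At 9: \Box p is true, so \neg \Box p is false.
    At 9: \Box p requires p at every successor {8}.
      At 8: p is true.
    So \Box p is true at 9.
Satisfying worlds: {0, 1, 2, 3, 4, 5, 6, 7, 8}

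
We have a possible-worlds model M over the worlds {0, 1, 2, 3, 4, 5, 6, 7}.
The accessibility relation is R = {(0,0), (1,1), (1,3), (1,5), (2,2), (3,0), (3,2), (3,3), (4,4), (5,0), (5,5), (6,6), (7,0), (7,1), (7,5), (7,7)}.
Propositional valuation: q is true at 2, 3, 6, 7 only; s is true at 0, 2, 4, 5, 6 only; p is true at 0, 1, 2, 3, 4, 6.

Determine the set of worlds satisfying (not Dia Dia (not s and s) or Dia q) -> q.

Let φ = (not Dia Dia (not s and s) or Dia q) -> q. Evaluate φ at each world:
  0 (successors {0}): φ is false.
  1 (successors {1, 3, 5}): φ is false.
  2 (successors {2}): φ is true.
  3 (successors {0, 2, 3}): φ is true.
  4 (successors {4}): φ is false.
  5 (successors {0, 5}): φ is false.
  6 (successors {6}): φ is true.
  7 (successors {0, 1, 5, 7}): φ is true.
For instance, at 5:
  At 5: not Dia Dia (not s and s) or Dia q is true, q is false, so (not Dia Dia (not s and s) or Dia q) -> q is false.
    At 5: not Dia Dia (not s and s) is true, Dia q is false, so not Dia Dia (not s and s) or Dia q is true.
      At 5: Dia Dia (not s and s) is false, so not Dia Dia (not s and s) is true.
      At 5: Dia q requires q at some successor in {0, 5}.
        At 0: q is false.
        At 5: q is false.
      So Dia q is false at 5.
Satisfying worlds: {2, 3, 6, 7}

2, 3, 6, 7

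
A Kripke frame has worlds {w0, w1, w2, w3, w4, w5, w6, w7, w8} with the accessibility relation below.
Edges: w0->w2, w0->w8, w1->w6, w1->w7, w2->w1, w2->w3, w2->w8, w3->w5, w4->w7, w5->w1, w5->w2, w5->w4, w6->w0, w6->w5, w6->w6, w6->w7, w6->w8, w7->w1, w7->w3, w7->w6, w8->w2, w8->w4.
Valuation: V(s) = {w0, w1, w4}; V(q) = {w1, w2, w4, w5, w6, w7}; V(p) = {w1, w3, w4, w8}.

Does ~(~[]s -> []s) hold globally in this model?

Yes

Recall that []ψ holds at a world iff ψ holds at every accessible world, and <>ψ holds iff ψ holds at some accessible world.
Let φ = ~(~[]s -> []s). Evaluate φ at each world:
  w0 (successors {w2, w8}): φ is true.
  w1 (successors {w6, w7}): φ is true.
  w2 (successors {w1, w3, w8}): φ is true.
  w3 (successors {w5}): φ is true.
  w4 (successors {w7}): φ is true.
  w5 (successors {w1, w2, w4}): φ is true.
  w6 (successors {w0, w5, w6, w7, w8}): φ is true.
  w7 (successors {w1, w3, w6}): φ is true.
  w8 (successors {w2, w4}): φ is true.
For instance, at w2:
  At w2: ~[]s -> []s is false, so ~(~[]s -> []s) is true.
    At w2: ~[]s is true, []s is false, so ~[]s -> []s is false.
      At w2: []s is false, so ~[]s is true.
      At w2: []s requires s at every successor {w1, w3, w8}.
        s fails at w3, so []s is false at w2.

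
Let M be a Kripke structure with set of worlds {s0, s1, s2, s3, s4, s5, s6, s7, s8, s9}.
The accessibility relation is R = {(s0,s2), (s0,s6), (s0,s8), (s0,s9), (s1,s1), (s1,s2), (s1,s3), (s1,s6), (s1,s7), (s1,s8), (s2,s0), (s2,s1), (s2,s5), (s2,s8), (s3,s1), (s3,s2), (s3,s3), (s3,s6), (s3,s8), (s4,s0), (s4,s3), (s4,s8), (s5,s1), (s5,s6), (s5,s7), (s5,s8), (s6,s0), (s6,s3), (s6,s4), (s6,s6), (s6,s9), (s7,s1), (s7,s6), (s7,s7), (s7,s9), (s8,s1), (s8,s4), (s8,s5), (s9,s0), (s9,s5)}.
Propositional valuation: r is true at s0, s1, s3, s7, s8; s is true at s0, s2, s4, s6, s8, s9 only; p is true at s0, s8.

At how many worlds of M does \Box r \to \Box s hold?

Recall that \Box ψ holds at a world iff ψ holds at every accessible world, and \Diamond ψ holds iff ψ holds at some accessible world.
Let φ = \Box r \to \Box s. Evaluate φ at each world:
  s0 (successors {s2, s6, s8, s9}): φ is true.
  s1 (successors {s1, s2, s3, s6, s7, s8}): φ is true.
  s2 (successors {s0, s1, s5, s8}): φ is true.
  s3 (successors {s1, s2, s3, s6, s8}): φ is true.
  s4 (successors {s0, s3, s8}): φ is false.
  s5 (successors {s1, s6, s7, s8}): φ is true.
  s6 (successors {s0, s3, s4, s6, s9}): φ is true.
  s7 (successors {s1, s6, s7, s9}): φ is true.
  s8 (successors {s1, s4, s5}): φ is true.
  s9 (successors {s0, s5}): φ is true.
For instance, at s2:
  At s2: \Box r is false, \Box s is false, so \Box r \to \Box s is true.
    At s2: \Box r requires r at every successor {s0, s1, s5, s8}.
      r fails at s5, so \Box r is false at s2.
    At s2: \Box s requires s at every successor {s0, s1, s5, s8}.
      s fails at s1, so \Box s is false at s2.
Satisfying worlds: {s0, s1, s2, s3, s5, s6, s7, s8, s9}

9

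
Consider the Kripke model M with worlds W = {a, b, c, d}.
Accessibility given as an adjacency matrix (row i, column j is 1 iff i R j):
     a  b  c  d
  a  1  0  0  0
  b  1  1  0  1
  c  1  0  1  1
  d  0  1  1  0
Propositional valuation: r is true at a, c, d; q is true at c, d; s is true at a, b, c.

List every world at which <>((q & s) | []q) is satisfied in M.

c, d

Let φ = <>((q & s) | []q). Evaluate φ at each world:
  a (successors {a}): φ is false.
  b (successors {a, b, d}): φ is false.
  c (successors {a, c, d}): φ is true.
  d (successors {b, c}): φ is true.
For instance, at d:
  At d: <>((q & s) | []q) requires (q & s) | []q at some successor in {b, c}.
    (q & s) | []q holds at c, so <>((q & s) | []q) is true at d.
      At c: q & s is true, []q is false, so (q & s) | []q is true.
Satisfying worlds: {c, d}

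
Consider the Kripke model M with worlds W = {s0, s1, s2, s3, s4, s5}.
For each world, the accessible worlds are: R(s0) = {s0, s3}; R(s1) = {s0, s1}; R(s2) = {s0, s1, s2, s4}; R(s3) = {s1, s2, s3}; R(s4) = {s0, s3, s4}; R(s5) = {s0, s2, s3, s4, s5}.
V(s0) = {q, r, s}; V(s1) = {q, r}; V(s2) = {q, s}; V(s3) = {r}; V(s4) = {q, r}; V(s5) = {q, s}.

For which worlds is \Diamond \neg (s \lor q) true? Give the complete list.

s0, s3, s4, s5

Let φ = \Diamond \neg (s \lor q). Evaluate φ at each world:
  s0 (successors {s0, s3}): φ is true.
  s1 (successors {s0, s1}): φ is false.
  s2 (successors {s0, s1, s2, s4}): φ is false.
  s3 (successors {s1, s2, s3}): φ is true.
  s4 (successors {s0, s3, s4}): φ is true.
  s5 (successors {s0, s2, s3, s4, s5}): φ is true.
For instance, at s4:
  At s4: \Diamond \neg (s \lor q) requires \neg (s \lor q) at some successor in {s0, s3, s4}.
    \neg (s \lor q) holds at s3, so \Diamond \neg (s \lor q) is true at s4.
Satisfying worlds: {s0, s3, s4, s5}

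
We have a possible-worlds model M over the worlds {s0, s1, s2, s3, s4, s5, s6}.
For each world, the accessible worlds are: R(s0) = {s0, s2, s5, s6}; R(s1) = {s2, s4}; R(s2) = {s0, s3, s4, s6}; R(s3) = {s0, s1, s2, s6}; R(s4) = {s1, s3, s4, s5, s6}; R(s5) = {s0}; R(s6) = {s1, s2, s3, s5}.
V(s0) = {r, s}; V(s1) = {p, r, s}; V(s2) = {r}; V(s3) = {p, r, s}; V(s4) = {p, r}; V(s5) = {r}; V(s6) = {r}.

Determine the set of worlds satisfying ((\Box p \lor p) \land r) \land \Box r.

s1, s3, s4

Recall that \Box ψ holds at a world iff ψ holds at every accessible world, and \Diamond ψ holds iff ψ holds at some accessible world.
Let φ = ((\Box p \lor p) \land r) \land \Box r. Evaluate φ at each world:
  s0 (successors {s0, s2, s5, s6}): φ is false.
  s1 (successors {s2, s4}): φ is true.
  s2 (successors {s0, s3, s4, s6}): φ is false.
  s3 (successors {s0, s1, s2, s6}): φ is true.
  s4 (successors {s1, s3, s4, s5, s6}): φ is true.
  s5 (successors {s0}): φ is false.
  s6 (successors {s1, s2, s3, s5}): φ is false.
For instance, at s4:
  At s4: (\Box p \lor p) \land r is true, \Box r is true, so ((\Box p \lor p) \land r) \land \Box r is true.
    At s4: \Box p \lor p is true, r is true, so (\Box p \lor p) \land r is true.
      At s4: \Box p is false, p is true, so \Box p \lor p is true.
    At s4: \Box r requires r at every successor {s1, s3, s4, s5, s6}.
      At s1: r is true.
      At s3: r is true.
      At s4: r is true.
      At s5: r is true.
      At s6: r is true.
    So \Box r is true at s4.
Satisfying worlds: {s1, s3, s4}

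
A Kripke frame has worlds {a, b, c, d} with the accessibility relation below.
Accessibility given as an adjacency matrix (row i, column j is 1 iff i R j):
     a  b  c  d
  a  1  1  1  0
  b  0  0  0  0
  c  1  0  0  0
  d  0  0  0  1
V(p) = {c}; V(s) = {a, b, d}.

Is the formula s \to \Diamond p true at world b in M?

No

Recall that \Diamond ψ holds at a world iff ψ holds at some accessible world.
At b: s is true, \Diamond p is false, so s \to \Diamond p is false.
  At b: no accessible worlds, so \Diamond p is false.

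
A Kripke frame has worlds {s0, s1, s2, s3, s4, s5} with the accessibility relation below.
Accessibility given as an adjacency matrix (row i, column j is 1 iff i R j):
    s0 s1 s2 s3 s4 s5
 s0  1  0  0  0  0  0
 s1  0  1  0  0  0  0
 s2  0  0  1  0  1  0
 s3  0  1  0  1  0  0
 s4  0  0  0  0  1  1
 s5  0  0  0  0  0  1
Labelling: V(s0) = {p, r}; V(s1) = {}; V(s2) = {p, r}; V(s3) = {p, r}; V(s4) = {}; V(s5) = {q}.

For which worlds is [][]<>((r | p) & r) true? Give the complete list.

Recall that []ψ holds at a world iff ψ holds at every accessible world, and <>ψ holds iff ψ holds at some accessible world.
Let φ = [][]<>((r | p) & r). Evaluate φ at each world:
  s0 (successors {s0}): φ is true.
  s1 (successors {s1}): φ is false.
  s2 (successors {s2, s4}): φ is false.
  s3 (successors {s1, s3}): φ is false.
  s4 (successors {s4, s5}): φ is false.
  s5 (successors {s5}): φ is false.
For instance, at s1:
  At s1: [][]<>((r | p) & r) requires []<>((r | p) & r) at every successor {s1}.
    []<>((r | p) & r) fails at s1, so [][]<>((r | p) & r) is false at s1.
      At s1: []<>((r | p) & r) requires <>((r | p) & r) at every successor {s1}.
        <>((r | p) & r) fails at s1, so []<>((r | p) & r) is false at s1.
Satisfying worlds: {s0}

s0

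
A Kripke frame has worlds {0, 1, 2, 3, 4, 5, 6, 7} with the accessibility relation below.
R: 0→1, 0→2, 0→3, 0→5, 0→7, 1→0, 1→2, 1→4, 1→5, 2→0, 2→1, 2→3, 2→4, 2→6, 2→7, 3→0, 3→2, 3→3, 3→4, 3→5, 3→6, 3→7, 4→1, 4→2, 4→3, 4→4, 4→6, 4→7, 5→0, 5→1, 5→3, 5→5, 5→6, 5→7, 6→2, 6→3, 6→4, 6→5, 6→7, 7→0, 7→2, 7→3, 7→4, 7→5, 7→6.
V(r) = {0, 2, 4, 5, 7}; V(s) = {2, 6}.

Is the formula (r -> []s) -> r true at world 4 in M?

Recall that []ψ holds at a world iff ψ holds at every accessible world, and <>ψ holds iff ψ holds at some accessible world.
At 4: r -> []s is false, r is true, so (r -> []s) -> r is true.
  At 4: r is true, []s is false, so r -> []s is false.
    At 4: []s requires s at every successor {1, 2, 3, 4, 6, 7}.
      s fails at 1, so []s is false at 4.

Yes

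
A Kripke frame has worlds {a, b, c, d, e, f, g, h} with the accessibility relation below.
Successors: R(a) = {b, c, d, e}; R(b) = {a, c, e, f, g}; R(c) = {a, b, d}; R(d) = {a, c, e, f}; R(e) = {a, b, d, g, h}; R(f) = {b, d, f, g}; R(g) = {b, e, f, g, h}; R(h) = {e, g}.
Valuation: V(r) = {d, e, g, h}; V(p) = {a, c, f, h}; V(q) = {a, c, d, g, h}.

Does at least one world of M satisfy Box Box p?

No

Let φ = Box Box p. Evaluate φ at each world:
  a (successors {b, c, d, e}): φ is false.
  b (successors {a, c, e, f, g}): φ is false.
  c (successors {a, b, d}): φ is false.
  d (successors {a, c, e, f}): φ is false.
  e (successors {a, b, d, g, h}): φ is false.
  f (successors {b, d, f, g}): φ is false.
  g (successors {b, e, f, g, h}): φ is false.
  h (successors {e, g}): φ is false.
For instance, at g:
  At g: Box Box p requires Box p at every successor {b, e, f, g, h}.
    Box p fails at b, so Box Box p is false at g.
      At b: Box p requires p at every successor {a, c, e, f, g}.
        p fails at e, so Box p is false at b.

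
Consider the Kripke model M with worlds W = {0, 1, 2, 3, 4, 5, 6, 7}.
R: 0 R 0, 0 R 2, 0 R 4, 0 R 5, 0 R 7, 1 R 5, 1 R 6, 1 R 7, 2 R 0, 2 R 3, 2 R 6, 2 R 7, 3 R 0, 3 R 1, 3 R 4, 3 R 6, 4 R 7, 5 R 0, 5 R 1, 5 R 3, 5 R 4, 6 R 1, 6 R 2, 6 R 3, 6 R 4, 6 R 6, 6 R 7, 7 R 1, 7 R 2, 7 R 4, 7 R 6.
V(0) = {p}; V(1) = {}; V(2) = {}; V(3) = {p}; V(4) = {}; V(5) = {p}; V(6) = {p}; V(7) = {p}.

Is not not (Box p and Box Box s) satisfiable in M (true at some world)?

Let φ = not not (Box p and Box Box s). Evaluate φ at each world:
  0 (successors {0, 2, 4, 5, 7}): φ is false.
  1 (successors {5, 6, 7}): φ is false.
  2 (successors {0, 3, 6, 7}): φ is false.
  3 (successors {0, 1, 4, 6}): φ is false.
  4 (successors {7}): φ is false.
  5 (successors {0, 1, 3, 4}): φ is false.
  6 (successors {1, 2, 3, 4, 6, 7}): φ is false.
  7 (successors {1, 2, 4, 6}): φ is false.
For instance, at 1:
  At 1: not (Box p and Box Box s) is true, so not not (Box p and Box Box s) is false.
    At 1: Box p and Box Box s is false, so not (Box p and Box Box s) is true.
      At 1: Box p is true, Box Box s is false, so Box p and Box Box s is false.

No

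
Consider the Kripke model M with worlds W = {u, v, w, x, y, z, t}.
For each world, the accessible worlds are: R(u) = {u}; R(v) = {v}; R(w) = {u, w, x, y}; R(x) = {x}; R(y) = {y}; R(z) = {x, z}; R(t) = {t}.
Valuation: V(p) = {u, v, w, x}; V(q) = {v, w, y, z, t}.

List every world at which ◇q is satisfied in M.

Recall that ◇ψ holds at a world iff ψ holds at some accessible world.
Let φ = ◇q. Evaluate φ at each world:
  u (successors {u}): φ is false.
  v (successors {v}): φ is true.
  w (successors {u, w, x, y}): φ is true.
  x (successors {x}): φ is false.
  y (successors {y}): φ is true.
  z (successors {x, z}): φ is true.
  t (successors {t}): φ is true.
For instance, at x:
  At x: ◇q requires q at some successor in {x}.
    At x: q is false.
  So ◇q is false at x.
Satisfying worlds: {v, w, y, z, t}

v, w, y, z, t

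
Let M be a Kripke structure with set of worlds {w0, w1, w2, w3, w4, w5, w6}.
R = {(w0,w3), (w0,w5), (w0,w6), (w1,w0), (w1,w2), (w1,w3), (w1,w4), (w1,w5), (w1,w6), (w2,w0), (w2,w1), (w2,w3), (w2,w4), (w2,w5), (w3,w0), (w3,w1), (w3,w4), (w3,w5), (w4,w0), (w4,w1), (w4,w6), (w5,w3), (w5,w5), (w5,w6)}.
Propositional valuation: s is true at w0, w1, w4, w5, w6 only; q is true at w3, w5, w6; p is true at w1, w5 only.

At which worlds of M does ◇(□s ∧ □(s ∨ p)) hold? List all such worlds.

w0, w1, w2, w3, w4, w5

Let φ = ◇(□s ∧ □(s ∨ p)). Evaluate φ at each world:
  w0 (successors {w3, w5, w6}): φ is true.
  w1 (successors {w0, w2, w3, w4, w5, w6}): φ is true.
  w2 (successors {w0, w1, w3, w4, w5}): φ is true.
  w3 (successors {w0, w1, w4, w5}): φ is true.
  w4 (successors {w0, w1, w6}): φ is true.
  w5 (successors {w3, w5, w6}): φ is true.
  w6 (successors ∅): φ is false.
For instance, at w3:
  At w3: ◇(□s ∧ □(s ∨ p)) requires □s ∧ □(s ∨ p) at some successor in {w0, w1, w4, w5}.
    □s ∧ □(s ∨ p) holds at w4, so ◇(□s ∧ □(s ∨ p)) is true at w3.
      At w4: □s is true, □(s ∨ p) is true, so □s ∧ □(s ∨ p) is true.
Satisfying worlds: {w0, w1, w2, w3, w4, w5}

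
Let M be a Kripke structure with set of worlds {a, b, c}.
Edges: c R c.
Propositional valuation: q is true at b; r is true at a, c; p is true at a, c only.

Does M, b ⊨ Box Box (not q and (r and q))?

Yes

Recall that Box ψ holds at a world iff ψ holds at every accessible world, and Dia ψ holds iff ψ holds at some accessible world.
At b: no accessible worlds, so Box Box (not q and (r and q)) holds vacuously.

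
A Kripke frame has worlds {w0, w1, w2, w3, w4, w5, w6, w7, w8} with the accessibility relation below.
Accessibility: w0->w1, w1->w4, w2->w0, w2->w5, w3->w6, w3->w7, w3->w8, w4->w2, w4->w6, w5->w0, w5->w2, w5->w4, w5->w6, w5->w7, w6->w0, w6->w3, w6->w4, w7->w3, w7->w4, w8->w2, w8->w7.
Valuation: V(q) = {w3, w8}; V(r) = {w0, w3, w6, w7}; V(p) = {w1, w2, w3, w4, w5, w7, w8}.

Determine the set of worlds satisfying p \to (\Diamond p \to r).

Recall that \Diamond ψ holds at a world iff ψ holds at some accessible world.
Let φ = p \to (\Diamond p \to r). Evaluate φ at each world:
  w0 (successors {w1}): φ is true.
  w1 (successors {w4}): φ is false.
  w2 (successors {w0, w5}): φ is false.
  w3 (successors {w6, w7, w8}): φ is true.
  w4 (successors {w2, w6}): φ is false.
  w5 (successors {w0, w2, w4, w6, w7}): φ is false.
  w6 (successors {w0, w3, w4}): φ is true.
  w7 (successors {w3, w4}): φ is true.
  w8 (successors {w2, w7}): φ is false.
For instance, at w3:
  At w3: p is true, \Diamond p \to r is true, so p \to (\Diamond p \to r) is true.
    At w3: \Diamond p is true, r is true, so \Diamond p \to r is true.
      At w3: \Diamond p requires p at some successor in {w6, w7, w8}.
        p holds at w7, so \Diamond p is true at w3.
Satisfying worlds: {w0, w3, w6, w7}

w0, w3, w6, w7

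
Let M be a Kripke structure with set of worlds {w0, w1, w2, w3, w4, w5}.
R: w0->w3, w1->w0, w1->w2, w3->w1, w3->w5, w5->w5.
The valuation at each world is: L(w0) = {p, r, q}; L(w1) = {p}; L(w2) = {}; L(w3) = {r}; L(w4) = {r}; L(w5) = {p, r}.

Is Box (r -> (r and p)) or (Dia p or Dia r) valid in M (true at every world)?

Yes

Recall that Box ψ holds at a world iff ψ holds at every accessible world, and Dia ψ holds iff ψ holds at some accessible world.
Let φ = Box (r -> (r and p)) or (Dia p or Dia r). Evaluate φ at each world:
  w0 (successors {w3}): φ is true.
  w1 (successors {w0, w2}): φ is true.
  w2 (successors ∅): φ is true.
  w3 (successors {w1, w5}): φ is true.
  w4 (successors ∅): φ is true.
  w5 (successors {w5}): φ is true.
For instance, at w5:
  At w5: Box (r -> (r and p)) is true, Dia p or Dia r is true, so Box (r -> (r and p)) or (Dia p or Dia r) is true.
    At w5: Box (r -> (r and p)) requires r -> (r and p) at every successor {w5}.
      At w5: r -> (r and p) is true.
    So Box (r -> (r and p)) is true at w5.
    At w5: Dia p is true, Dia r is true, so Dia p or Dia r is true.
      At w5: Dia p requires p at some successor in {w5}.
        p holds at w5, so Dia p is true at w5.
      At w5: Dia r requires r at some successor in {w5}.
        r holds at w5, so Dia r is true at w5.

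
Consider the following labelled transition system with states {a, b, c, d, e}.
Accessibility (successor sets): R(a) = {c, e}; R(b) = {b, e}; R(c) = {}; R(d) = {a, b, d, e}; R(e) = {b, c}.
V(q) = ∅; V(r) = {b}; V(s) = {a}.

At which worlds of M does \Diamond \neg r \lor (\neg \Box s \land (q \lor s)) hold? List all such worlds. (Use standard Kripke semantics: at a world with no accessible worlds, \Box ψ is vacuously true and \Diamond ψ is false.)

Let φ = \Diamond \neg r \lor (\neg \Box s \land (q \lor s)). Evaluate φ at each world:
  a (successors {c, e}): φ is true.
  b (successors {b, e}): φ is true.
  c (successors ∅): φ is false.
  d (successors {a, b, d, e}): φ is true.
  e (successors {b, c}): φ is true.
For instance, at b:
  At b: \Diamond \neg r is true, \neg \Box s \land (q \lor s) is false, so \Diamond \neg r \lor (\neg \Box s \land (q \lor s)) is true.
    At b: \Diamond \neg r requires \neg r at some successor in {b, e}.
      \neg r holds at e, so \Diamond \neg r is true at b.
    At b: \neg \Box s is true, q \lor s is false, so \neg \Box s \land (q \lor s) is false.
      At b: \Box s is false, so \neg \Box s is true.
Satisfying worlds: {a, b, d, e}

a, b, d, e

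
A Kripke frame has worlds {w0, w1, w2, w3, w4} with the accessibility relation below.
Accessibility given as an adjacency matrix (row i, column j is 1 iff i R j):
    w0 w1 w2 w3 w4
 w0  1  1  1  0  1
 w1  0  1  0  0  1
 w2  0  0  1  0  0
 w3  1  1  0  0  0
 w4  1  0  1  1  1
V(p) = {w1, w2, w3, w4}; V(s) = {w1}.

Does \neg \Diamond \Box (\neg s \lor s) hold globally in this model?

No

Let φ = \neg \Diamond \Box (\neg s \lor s). Evaluate φ at each world:
  w0 (successors {w0, w1, w2, w4}): φ is false.
  w1 (successors {w1, w4}): φ is false.
  w2 (successors {w2}): φ is false.
  w3 (successors {w0, w1}): φ is false.
  w4 (successors {w0, w2, w3, w4}): φ is false.
Detail at w0 (counterexample):
  At w0: \Diamond \Box (\neg s \lor s) is true, so \neg \Diamond \Box (\neg s \lor s) is false.
    At w0: \Diamond \Box (\neg s \lor s) requires \Box (\neg s \lor s) at some successor in {w0, w1, w2, w4}.
      \Box (\neg s \lor s) holds at w0, so \Diamond \Box (\neg s \lor s) is true at w0.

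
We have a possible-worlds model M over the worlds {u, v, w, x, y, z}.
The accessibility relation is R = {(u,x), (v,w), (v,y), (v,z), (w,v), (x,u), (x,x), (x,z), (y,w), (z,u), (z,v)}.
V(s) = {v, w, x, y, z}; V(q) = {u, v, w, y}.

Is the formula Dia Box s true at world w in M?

Yes

At w: Dia Box s requires Box s at some successor in {v}.
  Box s holds at v, so Dia Box s is true at w.
    At v: Box s requires s at every successor {w, y, z}.
      At w: s is true.
      At y: s is true.
      At z: s is true.
    So Box s is true at v.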